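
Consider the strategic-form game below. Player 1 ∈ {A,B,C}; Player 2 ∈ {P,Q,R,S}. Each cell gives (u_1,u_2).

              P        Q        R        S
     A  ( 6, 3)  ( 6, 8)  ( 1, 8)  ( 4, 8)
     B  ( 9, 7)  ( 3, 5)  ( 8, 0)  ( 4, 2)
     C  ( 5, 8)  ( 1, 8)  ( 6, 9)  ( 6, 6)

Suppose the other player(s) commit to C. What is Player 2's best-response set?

u_2(P vs C) = 8
u_2(Q vs C) = 8
u_2(R vs C) = 9
u_2(S vs C) = 6
max payoff 9 at {R}

BR_2 = {R}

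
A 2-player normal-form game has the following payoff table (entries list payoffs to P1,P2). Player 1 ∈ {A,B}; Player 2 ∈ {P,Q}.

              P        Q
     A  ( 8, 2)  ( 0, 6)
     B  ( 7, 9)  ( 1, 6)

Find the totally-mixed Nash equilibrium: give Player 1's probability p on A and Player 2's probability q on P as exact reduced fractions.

P1 indiff ⇒ q·8+(1-q)·0 = q·7+(1-q)·1 ⇒ q(1) = (1-q)(1) ⇒ q = 1/2
P2 indiff ⇒ p·2+(1-p)·9 = p·6+(1-p)·6 ⇒ p(-4) = (1-p)(-3) ⇒ p = 3/7

p=3/7, q=1/2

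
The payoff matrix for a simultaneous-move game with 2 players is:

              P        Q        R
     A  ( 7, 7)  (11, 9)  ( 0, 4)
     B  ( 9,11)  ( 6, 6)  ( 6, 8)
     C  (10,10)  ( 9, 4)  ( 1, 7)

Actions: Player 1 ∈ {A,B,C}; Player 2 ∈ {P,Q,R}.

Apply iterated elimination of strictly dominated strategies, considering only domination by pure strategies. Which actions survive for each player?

P2 drop R (P beats it: A:7>4 B:11>8 C:10>7)
P1 drop B (C beats it: P:10>9 Q:9>6)
P1→{A,C} P2→{P,Q}

Survivors P1:{A,C} P2:{P,Q}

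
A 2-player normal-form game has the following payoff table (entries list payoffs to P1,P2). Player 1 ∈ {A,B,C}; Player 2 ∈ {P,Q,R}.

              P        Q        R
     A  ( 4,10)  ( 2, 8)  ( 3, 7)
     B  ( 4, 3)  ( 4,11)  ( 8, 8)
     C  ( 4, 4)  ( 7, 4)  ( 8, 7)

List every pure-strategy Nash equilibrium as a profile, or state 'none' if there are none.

NE set: (A,P), (C,R)

(A,P): NE
(A,Q): not NE [P1→C gives 7>2; P2→P gives 10>8]
(A,R): not NE [P1→C gives 8>3; P2→P gives 10>7]
(B,P): not NE [P2→Q gives 11>3]
(B,Q): not NE [P1→C gives 7>4]
(B,R): not NE [P2→Q gives 11>8]
(C,P): not NE [P2→R gives 7>4]
(C,Q): not NE [P2→R gives 7>4]
(C,R): NE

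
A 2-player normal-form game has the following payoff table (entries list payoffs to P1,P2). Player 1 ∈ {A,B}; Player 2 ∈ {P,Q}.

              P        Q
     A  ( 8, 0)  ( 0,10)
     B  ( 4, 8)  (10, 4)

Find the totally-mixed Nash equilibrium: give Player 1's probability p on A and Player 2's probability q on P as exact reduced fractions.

P1 indiff ⇒ q·8+(1-q)·0 = q·4+(1-q)·10 ⇒ q(4) = (1-q)(10) ⇒ q = 5/7
P2 indiff ⇒ p·0+(1-p)·8 = p·10+(1-p)·4 ⇒ p(-10) = (1-p)(-4) ⇒ p = 2/7

p=2/7, q=5/7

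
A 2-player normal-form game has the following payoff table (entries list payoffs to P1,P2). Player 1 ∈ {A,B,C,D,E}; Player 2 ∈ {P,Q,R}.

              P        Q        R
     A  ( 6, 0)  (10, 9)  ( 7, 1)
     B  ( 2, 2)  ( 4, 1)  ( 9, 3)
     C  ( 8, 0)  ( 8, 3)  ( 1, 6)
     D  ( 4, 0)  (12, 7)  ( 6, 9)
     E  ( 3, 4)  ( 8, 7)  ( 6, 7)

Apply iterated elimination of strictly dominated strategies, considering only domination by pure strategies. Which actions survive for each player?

IESDS → P1:{A,B,D} P2:{Q,R}

P1 drop E (A beats it: P:6>3 Q:10>8 R:7>6)
P2 drop P (R beats it: A:1>0 B:3>2 C:6>0 D:9>0)
P1 drop C (A beats it: Q:10>8 R:7>1)
P1→{A,B,D} P2→{Q,R}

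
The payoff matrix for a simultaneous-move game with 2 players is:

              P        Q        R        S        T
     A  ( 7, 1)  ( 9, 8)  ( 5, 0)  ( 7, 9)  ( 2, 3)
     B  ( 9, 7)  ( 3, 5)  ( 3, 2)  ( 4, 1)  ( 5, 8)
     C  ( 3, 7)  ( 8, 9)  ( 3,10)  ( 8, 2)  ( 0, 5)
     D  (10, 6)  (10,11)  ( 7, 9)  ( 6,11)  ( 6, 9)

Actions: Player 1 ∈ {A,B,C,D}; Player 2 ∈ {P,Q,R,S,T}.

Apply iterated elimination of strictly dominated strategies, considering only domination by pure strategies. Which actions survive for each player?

P1 drop B (D beats it: P:10>9 Q:10>3 R:7>3 S:6>4 T:6>5)
P2 drop P (Q beats it: A:8>1 C:9>7 D:11>6)
P2 drop T (Q beats it: A:8>3 C:9>5 D:11>9)
P1→{A,C,D} P2→{Q,R,S}

IESDS → P1:{A,C,D} P2:{Q,R,S}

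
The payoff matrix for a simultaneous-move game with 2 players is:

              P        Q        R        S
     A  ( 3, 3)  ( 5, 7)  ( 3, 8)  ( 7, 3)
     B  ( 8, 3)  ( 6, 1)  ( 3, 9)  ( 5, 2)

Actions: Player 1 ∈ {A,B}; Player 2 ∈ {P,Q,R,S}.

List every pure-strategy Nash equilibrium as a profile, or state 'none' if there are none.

Nash profiles: (A,R), (B,R)

(A,P): not NE [P1→B gives 8>3; P2→R gives 8>3]
(A,Q): not NE [P1→B gives 6>5; P2→R gives 8>7]
(A,R): NE
(A,S): not NE [P2→R gives 8>3]
(B,P): not NE [P2→R gives 9>3]
(B,Q): not NE [P2→R gives 9>1]
(B,R): NE
(B,S): not NE [P1→A gives 7>5; P2→R gives 9>2]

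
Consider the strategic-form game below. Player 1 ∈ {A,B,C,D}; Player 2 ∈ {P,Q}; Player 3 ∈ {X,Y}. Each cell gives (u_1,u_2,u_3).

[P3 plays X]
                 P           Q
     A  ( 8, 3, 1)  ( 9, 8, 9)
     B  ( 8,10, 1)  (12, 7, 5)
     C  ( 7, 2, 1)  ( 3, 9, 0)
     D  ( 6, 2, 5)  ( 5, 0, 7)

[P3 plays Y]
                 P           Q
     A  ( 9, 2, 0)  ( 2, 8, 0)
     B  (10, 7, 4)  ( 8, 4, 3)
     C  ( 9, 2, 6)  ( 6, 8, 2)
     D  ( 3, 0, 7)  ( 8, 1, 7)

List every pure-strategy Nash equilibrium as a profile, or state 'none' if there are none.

NE set: (B,P,Y), (D,Q,Y)

(A,P,X): not NE [P2→Q gives 8>3]
(A,P,Y): not NE [P1→B gives 10>9; P2→Q gives 8>2; P3→X gives 1>0]
(A,Q,X): not NE [P1→B gives 12>9]
(A,Q,Y): not NE [P1→D gives 8>2; P3→X gives 9>0]
(B,P,X): not NE [P3→Y gives 4>1]
(B,P,Y): NE
(B,Q,X): not NE [P2→P gives 10>7]
(B,Q,Y): not NE [P2→P gives 7>4; P3→X gives 5>3]
(C,P,X): not NE [P1→B gives 8>7; P2→Q gives 9>2; P3→Y gives 6>1]
(C,P,Y): not NE [P1→B gives 10>9; P2→Q gives 8>2]
(C,Q,X): not NE [P1→B gives 12>3; P3→Y gives 2>0]
(C,Q,Y): not NE [P1→D gives 8>6]
(D,P,X): not NE [P1→B gives 8>6; P3→Y gives 7>5]
(D,P,Y): not NE [P1→B gives 10>3; P2→Q gives 1>0]
(D,Q,X): not NE [P1→B gives 12>5; P2→P gives 2>0]
(D,Q,Y): NE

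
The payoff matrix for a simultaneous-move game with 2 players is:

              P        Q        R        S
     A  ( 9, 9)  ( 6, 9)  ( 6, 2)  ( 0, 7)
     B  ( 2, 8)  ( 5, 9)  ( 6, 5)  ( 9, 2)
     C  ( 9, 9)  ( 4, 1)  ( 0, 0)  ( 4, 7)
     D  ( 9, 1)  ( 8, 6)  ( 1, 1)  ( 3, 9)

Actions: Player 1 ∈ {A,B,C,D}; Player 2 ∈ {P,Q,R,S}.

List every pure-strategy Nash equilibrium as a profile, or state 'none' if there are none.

(A,P): NE
(A,Q): not NE [P1→D gives 8>6]
(A,R): not NE [P2→Q gives 9>2]
(A,S): not NE [P1→B gives 9>0; P2→Q gives 9>7]
(B,P): not NE [P1→D gives 9>2; P2→Q gives 9>8]
(B,Q): not NE [P1→D gives 8>5]
(B,R): not NE [P2→Q gives 9>5]
(B,S): not NE [P2→Q gives 9>2]
(C,P): NE
(C,Q): not NE [P1→D gives 8>4; P2→P gives 9>1]
(C,R): not NE [P1→B gives 6>0; P2→P gives 9>0]
(C,S): not NE [P1→B gives 9>4; P2→P gives 9>7]
(D,P): not NE [P2→S gives 9>1]
(D,Q): not NE [P2→S gives 9>6]
(D,R): not NE [P1→B gives 6>1; P2→S gives 9>1]
(D,S): not NE [P1→B gives 9>3]

PSNE = {(A,P), (C,P)}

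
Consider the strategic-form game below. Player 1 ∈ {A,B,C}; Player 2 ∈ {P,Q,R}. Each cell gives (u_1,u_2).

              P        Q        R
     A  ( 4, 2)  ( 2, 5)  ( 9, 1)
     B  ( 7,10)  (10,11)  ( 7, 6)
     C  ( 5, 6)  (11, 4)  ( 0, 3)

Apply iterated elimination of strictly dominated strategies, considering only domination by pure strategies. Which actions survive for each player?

IESDS → P1:{B,C} P2:{P,Q}

P2 drop R (P beats it: A:2>1 B:10>6 C:6>3)
P1 drop A (B beats it: P:7>4 Q:10>2)
P1→{B,C} P2→{P,Q}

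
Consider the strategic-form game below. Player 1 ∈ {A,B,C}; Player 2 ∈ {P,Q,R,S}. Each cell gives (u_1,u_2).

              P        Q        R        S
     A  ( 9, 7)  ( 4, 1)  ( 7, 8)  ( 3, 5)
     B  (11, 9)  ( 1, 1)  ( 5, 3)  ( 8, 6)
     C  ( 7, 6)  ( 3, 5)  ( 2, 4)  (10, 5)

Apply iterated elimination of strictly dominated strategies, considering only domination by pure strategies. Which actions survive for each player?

Survivors P1:{A,B} P2:{P,R}

P2 drop Q (P beats it: A:7>1 B:9>1 C:6>5)
P2 drop S (P beats it: A:7>5 B:9>6 C:6>5)
P1 drop C (A beats it: P:9>7 R:7>2)
P1→{A,B} P2→{P,R}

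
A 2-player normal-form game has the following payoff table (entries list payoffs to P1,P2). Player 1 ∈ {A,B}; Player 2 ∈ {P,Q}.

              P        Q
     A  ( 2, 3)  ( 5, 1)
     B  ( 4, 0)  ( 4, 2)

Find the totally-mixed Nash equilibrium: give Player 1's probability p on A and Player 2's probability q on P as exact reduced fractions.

P1 indiff ⇒ q·2+(1-q)·5 = q·4+(1-q)·4 ⇒ q(-2) = (1-q)(-1) ⇒ q = 1/3
P2 indiff ⇒ p·3+(1-p)·0 = p·1+(1-p)·2 ⇒ p(2) = (1-p)(2) ⇒ p = 1/2

p=1/2, q=1/3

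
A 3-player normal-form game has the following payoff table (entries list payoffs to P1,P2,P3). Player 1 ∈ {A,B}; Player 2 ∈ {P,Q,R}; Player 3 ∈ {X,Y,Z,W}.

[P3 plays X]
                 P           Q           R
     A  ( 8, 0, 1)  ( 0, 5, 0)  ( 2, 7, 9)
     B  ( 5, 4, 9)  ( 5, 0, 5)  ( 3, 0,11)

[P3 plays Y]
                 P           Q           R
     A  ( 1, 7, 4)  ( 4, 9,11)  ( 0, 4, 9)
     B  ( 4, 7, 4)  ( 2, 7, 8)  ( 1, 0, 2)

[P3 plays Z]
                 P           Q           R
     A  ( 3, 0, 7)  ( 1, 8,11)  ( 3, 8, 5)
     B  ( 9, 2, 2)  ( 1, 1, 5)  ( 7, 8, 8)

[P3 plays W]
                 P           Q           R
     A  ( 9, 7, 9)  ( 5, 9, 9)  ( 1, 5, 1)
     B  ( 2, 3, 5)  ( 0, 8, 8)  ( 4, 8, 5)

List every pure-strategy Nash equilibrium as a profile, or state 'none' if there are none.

PSNE = {(A,Q,Y), (A,Q,Z)}

(A,P,X): not NE [P2→R gives 7>0; P3→W gives 9>1]
(A,P,Y): not NE [P1→B gives 4>1; P2→Q gives 9>7; P3→W gives 9>4]
(A,P,Z): not NE [P1→B gives 9>3; P2→R gives 8>0; P3→W gives 9>7]
(A,P,W): not NE [P2→Q gives 9>7]
(A,Q,X): not NE [P1→B gives 5>0; P2→R gives 7>5; P3→Z gives 11>0]
(A,Q,Y): NE
(A,Q,Z): NE
(A,Q,W): not NE [P3→Z gives 11>9]
(A,R,X): not NE [P1→B gives 3>2]
(A,R,Y): not NE [P1→B gives 1>0; P2→Q gives 9>4]
(A,R,Z): not NE [P1→B gives 7>3; P3→Y gives 9>5]
(A,R,W): not NE [P1→B gives 4>1; P2→Q gives 9>5; P3→Y gives 9>1]
(B,P,X): not NE [P1→A gives 8>5]
(B,P,Y): not NE [P3→X gives 9>4]
(B,P,Z): not NE [P2→R gives 8>2; P3→X gives 9>2]
(B,P,W): not NE [P1→A gives 9>2; P2→R gives 8>3; P3→X gives 9>5]
(B,Q,X): not NE [P2→P gives 4>0; P3→W gives 8>5]
(B,Q,Y): not NE [P1→A gives 4>2]
(B,Q,Z): not NE [P2→R gives 8>1; P3→W gives 8>5]
(B,Q,W): not NE [P1→A gives 5>0]
(B,R,X): not NE [P2→P gives 4>0]
(B,R,Y): not NE [P2→Q gives 7>0; P3→X gives 11>2]
(B,R,Z): not NE [P3→X gives 11>8]
(B,R,W): not NE [P3→X gives 11>5]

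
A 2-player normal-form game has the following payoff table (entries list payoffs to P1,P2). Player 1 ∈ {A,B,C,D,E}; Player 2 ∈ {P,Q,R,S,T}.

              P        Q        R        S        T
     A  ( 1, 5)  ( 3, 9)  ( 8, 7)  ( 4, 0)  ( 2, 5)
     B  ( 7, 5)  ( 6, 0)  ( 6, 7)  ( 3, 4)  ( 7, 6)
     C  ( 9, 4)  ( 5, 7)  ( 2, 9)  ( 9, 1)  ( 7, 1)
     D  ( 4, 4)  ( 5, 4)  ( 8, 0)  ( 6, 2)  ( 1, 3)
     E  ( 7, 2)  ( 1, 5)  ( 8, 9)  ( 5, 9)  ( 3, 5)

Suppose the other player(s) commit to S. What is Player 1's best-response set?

BR_1 = {C}

u_1(A vs S) = 4
u_1(B vs S) = 3
u_1(C vs S) = 9
u_1(D vs S) = 6
u_1(E vs S) = 5
max payoff 9 at {C}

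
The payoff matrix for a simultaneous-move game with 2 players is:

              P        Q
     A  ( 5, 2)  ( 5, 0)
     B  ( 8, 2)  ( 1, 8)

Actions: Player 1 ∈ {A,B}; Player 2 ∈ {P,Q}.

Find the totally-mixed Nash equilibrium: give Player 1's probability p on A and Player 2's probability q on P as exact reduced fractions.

(p,q) = (3/4, 4/7)

P1 indiff ⇒ q·5+(1-q)·5 = q·8+(1-q)·1 ⇒ q(-3) = (1-q)(-4) ⇒ q = 4/7
P2 indiff ⇒ p·2+(1-p)·2 = p·0+(1-p)·8 ⇒ p(2) = (1-p)(6) ⇒ p = 3/4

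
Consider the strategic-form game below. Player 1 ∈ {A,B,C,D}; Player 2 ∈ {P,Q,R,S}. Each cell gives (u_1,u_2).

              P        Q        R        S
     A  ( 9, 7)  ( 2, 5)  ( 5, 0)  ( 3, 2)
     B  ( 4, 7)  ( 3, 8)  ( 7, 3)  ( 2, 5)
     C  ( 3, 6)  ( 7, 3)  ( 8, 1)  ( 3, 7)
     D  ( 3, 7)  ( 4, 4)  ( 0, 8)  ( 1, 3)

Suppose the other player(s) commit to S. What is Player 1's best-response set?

u_1(A vs S) = 3
u_1(B vs S) = 2
u_1(C vs S) = 3
u_1(D vs S) = 1
max payoff 3 at {A,C}

P1 best: {A,C}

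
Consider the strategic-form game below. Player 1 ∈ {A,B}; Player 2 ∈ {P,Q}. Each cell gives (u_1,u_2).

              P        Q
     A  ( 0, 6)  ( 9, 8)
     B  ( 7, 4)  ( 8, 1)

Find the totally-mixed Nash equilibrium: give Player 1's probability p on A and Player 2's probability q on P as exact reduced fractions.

P1 indiff ⇒ q·0+(1-q)·9 = q·7+(1-q)·8 ⇒ q(-7) = (1-q)(-1) ⇒ q = 1/8
P2 indiff ⇒ p·6+(1-p)·4 = p·8+(1-p)·1 ⇒ p(-2) = (1-p)(-3) ⇒ p = 3/5

P1 mixes 3/5 on A; P2 mixes 1/8 on P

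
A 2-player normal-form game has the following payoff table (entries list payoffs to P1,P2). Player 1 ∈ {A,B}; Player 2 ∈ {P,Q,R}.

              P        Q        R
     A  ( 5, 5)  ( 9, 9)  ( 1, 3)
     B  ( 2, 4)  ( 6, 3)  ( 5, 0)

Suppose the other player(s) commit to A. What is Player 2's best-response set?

u_2(P vs A) = 5
u_2(Q vs A) = 9
u_2(R vs A) = 3
max payoff 9 at {Q}

BR_2 = {Q}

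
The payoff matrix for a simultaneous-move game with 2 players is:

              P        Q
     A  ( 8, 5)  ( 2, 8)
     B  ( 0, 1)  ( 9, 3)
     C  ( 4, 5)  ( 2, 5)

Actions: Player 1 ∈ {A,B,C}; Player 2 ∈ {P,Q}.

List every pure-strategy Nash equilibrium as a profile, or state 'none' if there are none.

(A,P): not NE [P2→Q gives 8>5]
(A,Q): not NE [P1→B gives 9>2]
(B,P): not NE [P1→A gives 8>0; P2→Q gives 3>1]
(B,Q): NE
(C,P): not NE [P1→A gives 8>4]
(C,Q): not NE [P1→B gives 9>2]

PSNE = {(B,Q)}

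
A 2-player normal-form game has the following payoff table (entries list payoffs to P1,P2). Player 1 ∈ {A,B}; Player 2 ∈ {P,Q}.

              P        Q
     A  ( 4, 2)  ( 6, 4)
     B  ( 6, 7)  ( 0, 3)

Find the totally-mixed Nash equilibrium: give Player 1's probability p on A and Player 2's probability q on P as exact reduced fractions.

P1 indiff ⇒ q·4+(1-q)·6 = q·6+(1-q)·0 ⇒ q(-2) = (1-q)(-6) ⇒ q = 3/4
P2 indiff ⇒ p·2+(1-p)·7 = p·4+(1-p)·3 ⇒ p(-2) = (1-p)(-4) ⇒ p = 2/3

(p,q) = (2/3, 3/4)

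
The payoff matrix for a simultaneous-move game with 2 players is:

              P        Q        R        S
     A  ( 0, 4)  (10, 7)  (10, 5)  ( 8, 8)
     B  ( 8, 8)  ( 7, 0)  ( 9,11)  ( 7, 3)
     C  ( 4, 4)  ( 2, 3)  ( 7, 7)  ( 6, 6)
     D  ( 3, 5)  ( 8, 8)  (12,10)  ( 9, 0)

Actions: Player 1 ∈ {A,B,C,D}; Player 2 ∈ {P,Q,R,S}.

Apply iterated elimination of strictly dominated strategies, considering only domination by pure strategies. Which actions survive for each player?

P1 drop C (B beats it: P:8>4 Q:7>2 R:9>7 S:7>6)
P2 drop P (R beats it: A:5>4 B:11>8 D:10>5)
P1 drop B (A beats it: Q:10>7 R:10>9 S:8>7)
P1→{A,D} P2→{Q,R,S}

Remaining: P1:{A,D} P2:{Q,R,S}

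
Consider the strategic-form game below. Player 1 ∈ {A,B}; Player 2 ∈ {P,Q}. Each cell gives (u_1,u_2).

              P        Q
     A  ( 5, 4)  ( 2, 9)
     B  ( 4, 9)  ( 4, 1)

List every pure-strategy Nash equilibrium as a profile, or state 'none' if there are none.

Equilibria: none

(A,P): not NE [P2→Q gives 9>4]
(A,Q): not NE [P1→B gives 4>2]
(B,P): not NE [P1→A gives 5>4]
(B,Q): not NE [P2→P gives 9>1]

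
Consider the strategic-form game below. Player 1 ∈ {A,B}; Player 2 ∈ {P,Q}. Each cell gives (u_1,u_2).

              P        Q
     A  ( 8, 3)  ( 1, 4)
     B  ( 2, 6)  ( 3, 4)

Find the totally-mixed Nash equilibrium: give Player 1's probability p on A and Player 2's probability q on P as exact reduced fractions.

(p,q) = (2/3, 1/4)

P1 indiff ⇒ q·8+(1-q)·1 = q·2+(1-q)·3 ⇒ q(6) = (1-q)(2) ⇒ q = 1/4
P2 indiff ⇒ p·3+(1-p)·6 = p·4+(1-p)·4 ⇒ p(-1) = (1-p)(-2) ⇒ p = 2/3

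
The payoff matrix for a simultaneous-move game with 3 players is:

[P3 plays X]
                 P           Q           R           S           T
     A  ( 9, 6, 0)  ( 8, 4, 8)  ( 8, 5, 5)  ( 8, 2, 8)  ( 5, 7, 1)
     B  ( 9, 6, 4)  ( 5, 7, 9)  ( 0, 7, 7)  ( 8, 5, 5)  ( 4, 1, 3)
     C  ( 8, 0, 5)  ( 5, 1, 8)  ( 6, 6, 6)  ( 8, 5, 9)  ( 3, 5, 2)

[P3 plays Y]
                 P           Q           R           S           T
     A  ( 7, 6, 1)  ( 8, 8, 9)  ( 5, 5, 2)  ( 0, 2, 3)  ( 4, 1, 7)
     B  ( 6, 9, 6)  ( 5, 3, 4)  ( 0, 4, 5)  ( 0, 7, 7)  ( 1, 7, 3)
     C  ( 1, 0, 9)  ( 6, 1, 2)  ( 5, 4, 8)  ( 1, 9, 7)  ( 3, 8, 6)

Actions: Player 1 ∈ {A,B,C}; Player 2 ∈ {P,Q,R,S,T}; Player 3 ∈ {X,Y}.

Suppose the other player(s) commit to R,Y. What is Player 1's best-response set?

BR_1 = {A,C}

u_1(A vs R,Y) = 5
u_1(B vs R,Y) = 0
u_1(C vs R,Y) = 5
max payoff 5 at {A,C}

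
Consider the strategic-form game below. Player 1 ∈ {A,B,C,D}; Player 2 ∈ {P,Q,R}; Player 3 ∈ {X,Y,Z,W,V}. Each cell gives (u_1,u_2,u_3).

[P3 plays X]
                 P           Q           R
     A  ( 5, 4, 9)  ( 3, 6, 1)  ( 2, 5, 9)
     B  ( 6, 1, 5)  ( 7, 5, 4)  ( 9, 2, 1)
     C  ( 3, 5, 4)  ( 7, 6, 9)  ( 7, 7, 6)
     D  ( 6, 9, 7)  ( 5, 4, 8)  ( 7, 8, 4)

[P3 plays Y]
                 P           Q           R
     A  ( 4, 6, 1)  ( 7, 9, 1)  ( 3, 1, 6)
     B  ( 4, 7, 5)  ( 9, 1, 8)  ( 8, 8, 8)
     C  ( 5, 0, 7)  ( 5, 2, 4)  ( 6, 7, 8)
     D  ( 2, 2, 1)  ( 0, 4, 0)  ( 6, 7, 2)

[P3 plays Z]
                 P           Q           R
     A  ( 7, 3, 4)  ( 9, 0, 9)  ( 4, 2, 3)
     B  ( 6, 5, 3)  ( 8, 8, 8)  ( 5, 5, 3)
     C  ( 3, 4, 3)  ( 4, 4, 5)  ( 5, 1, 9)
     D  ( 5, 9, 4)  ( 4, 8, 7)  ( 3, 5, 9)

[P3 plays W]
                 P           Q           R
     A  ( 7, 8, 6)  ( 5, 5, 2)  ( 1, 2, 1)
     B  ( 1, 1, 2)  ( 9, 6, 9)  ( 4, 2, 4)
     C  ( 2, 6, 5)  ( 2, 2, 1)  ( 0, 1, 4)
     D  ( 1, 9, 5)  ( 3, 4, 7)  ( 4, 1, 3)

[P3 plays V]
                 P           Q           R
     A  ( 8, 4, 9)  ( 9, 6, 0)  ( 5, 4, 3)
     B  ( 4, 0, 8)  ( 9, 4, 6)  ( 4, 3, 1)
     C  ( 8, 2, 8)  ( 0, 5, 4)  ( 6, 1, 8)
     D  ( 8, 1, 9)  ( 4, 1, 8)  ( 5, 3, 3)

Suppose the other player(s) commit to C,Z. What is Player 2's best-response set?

u_2(P vs C,Z) = 4
u_2(Q vs C,Z) = 4
u_2(R vs C,Z) = 1
max payoff 4 at {P,Q}

argmax u_2 = {P,Q}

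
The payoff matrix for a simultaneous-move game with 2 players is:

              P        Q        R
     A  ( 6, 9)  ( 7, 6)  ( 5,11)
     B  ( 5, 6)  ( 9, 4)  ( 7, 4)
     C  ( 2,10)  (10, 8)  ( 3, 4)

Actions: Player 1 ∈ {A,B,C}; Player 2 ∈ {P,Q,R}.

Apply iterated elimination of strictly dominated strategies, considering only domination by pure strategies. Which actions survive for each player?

P2 drop Q (P beats it: A:9>6 B:6>4 C:10>8)
P1 drop C (A beats it: P:6>2 R:5>3)
P1→{A,B} P2→{P,R}

Remaining: P1:{A,B} P2:{P,R}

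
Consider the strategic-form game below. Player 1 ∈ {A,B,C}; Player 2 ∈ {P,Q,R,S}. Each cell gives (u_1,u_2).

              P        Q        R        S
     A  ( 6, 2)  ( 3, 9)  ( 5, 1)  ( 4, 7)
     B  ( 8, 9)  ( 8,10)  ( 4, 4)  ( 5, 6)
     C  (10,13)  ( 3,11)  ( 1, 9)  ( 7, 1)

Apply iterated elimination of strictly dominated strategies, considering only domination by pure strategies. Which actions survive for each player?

P2 drop R (P beats it: A:2>1 B:9>4 C:13>9)
P1 drop A (B beats it: P:8>6 Q:8>3 S:5>4)
P2 drop S (P beats it: B:9>6 C:13>1)
P1→{B,C} P2→{P,Q}

IESDS → P1:{B,C} P2:{P,Q}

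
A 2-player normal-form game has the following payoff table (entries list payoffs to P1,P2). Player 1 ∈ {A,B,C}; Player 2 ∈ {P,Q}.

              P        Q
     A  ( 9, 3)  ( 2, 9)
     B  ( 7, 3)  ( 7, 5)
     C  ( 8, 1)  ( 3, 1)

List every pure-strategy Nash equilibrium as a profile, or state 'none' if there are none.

NE set: (B,Q)

(A,P): not NE [P2→Q gives 9>3]
(A,Q): not NE [P1→B gives 7>2]
(B,P): not NE [P1→A gives 9>7; P2→Q gives 5>3]
(B,Q): NE
(C,P): not NE [P1→A gives 9>8]
(C,Q): not NE [P1→B gives 7>3]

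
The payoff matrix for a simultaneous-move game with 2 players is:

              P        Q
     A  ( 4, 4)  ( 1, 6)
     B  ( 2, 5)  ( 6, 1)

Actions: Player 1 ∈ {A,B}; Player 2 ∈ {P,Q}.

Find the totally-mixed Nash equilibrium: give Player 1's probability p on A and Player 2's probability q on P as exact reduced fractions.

P1 mixes 2/3 on A; P2 mixes 5/7 on P

P1 indiff ⇒ q·4+(1-q)·1 = q·2+(1-q)·6 ⇒ q(2) = (1-q)(5) ⇒ q = 5/7
P2 indiff ⇒ p·4+(1-p)·5 = p·6+(1-p)·1 ⇒ p(-2) = (1-p)(-4) ⇒ p = 2/3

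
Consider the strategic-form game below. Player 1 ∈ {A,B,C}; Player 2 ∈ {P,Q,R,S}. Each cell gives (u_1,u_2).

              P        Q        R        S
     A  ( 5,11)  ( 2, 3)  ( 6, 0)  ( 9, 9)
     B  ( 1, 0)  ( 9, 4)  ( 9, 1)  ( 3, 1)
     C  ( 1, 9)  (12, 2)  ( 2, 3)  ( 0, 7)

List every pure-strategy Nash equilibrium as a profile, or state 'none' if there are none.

PSNE = {(A,P)}

(A,P): NE
(A,Q): not NE [P1→C gives 12>2; P2→P gives 11>3]
(A,R): not NE [P1→B gives 9>6; P2→P gives 11>0]
(A,S): not NE [P2→P gives 11>9]
(B,P): not NE [P1→A gives 5>1; P2→Q gives 4>0]
(B,Q): not NE [P1→C gives 12>9]
(B,R): not NE [P2→Q gives 4>1]
(B,S): not NE [P1→A gives 9>3; P2→Q gives 4>1]
(C,P): not NE [P1→A gives 5>1]
(C,Q): not NE [P2→P gives 9>2]
(C,R): not NE [P1→B gives 9>2; P2→P gives 9>3]
(C,S): not NE [P1→A gives 9>0; P2→P gives 9>7]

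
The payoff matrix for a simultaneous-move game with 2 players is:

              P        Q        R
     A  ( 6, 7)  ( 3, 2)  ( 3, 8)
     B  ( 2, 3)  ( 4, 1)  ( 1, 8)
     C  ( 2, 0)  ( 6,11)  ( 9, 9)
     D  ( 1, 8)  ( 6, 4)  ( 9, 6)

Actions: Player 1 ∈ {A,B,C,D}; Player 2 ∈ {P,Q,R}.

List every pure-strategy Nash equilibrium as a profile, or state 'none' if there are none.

NE set: (C,Q)

(A,P): not NE [P2→R gives 8>7]
(A,Q): not NE [P1→D gives 6>3; P2→R gives 8>2]
(A,R): not NE [P1→D gives 9>3]
(B,P): not NE [P1→A gives 6>2; P2→R gives 8>3]
(B,Q): not NE [P1→D gives 6>4; P2→R gives 8>1]
(B,R): not NE [P1→D gives 9>1]
(C,P): not NE [P1→A gives 6>2; P2→Q gives 11>0]
(C,Q): NE
(C,R): not NE [P2→Q gives 11>9]
(D,P): not NE [P1→A gives 6>1]
(D,Q): not NE [P2→P gives 8>4]
(D,R): not NE [P2→P gives 8>6]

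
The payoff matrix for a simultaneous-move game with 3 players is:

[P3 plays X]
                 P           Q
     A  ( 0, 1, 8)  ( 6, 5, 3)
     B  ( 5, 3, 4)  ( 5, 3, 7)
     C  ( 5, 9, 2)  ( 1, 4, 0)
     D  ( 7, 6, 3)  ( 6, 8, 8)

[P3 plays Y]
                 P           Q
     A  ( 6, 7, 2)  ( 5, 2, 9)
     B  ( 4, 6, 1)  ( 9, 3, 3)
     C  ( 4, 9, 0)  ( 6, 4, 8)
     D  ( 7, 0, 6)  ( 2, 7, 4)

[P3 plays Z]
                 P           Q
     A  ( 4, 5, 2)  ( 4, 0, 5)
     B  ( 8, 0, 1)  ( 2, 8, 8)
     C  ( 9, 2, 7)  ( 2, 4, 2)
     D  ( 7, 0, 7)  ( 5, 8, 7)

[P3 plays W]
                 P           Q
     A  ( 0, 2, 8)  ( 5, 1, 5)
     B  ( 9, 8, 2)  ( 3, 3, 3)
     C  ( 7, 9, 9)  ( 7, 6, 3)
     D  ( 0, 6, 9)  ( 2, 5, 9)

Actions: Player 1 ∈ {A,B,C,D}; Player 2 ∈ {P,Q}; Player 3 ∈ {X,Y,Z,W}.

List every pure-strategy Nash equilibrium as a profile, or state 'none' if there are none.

No pure NE.

(A,P,X): not NE [P1→D gives 7>0; P2→Q gives 5>1]
(A,P,Y): not NE [P1→D gives 7>6; P3→W gives 8>2]
(A,P,Z): not NE [P1→C gives 9>4; P3→W gives 8>2]
(A,P,W): not NE [P1→B gives 9>0]
(A,Q,X): not NE [P3→Y gives 9>3]
(A,Q,Y): not NE [P1→B gives 9>5; P2→P gives 7>2]
(A,Q,Z): not NE [P1→D gives 5>4; P2→P gives 5>0; P3→Y gives 9>5]
(A,Q,W): not NE [P1→C gives 7>5; P2→P gives 2>1; P3→Y gives 9>5]
(B,P,X): not NE [P1→D gives 7>5]
(B,P,Y): not NE [P1→D gives 7>4; P3→X gives 4>1]
(B,P,Z): not NE [P1→C gives 9>8; P2→Q gives 8>0; P3→X gives 4>1]
(B,P,W): not NE [P3→X gives 4>2]
(B,Q,X): not NE [P1→D gives 6>5; P3→Z gives 8>7]
(B,Q,Y): not NE [P2→P gives 6>3; P3→Z gives 8>3]
(B,Q,Z): not NE [P1→D gives 5>2]
(B,Q,W): not NE [P1→C gives 7>3; P2→P gives 8>3; P3→Z gives 8>3]
(C,P,X): not NE [P1→D gives 7>5; P3→W gives 9>2]
(C,P,Y): not NE [P1→D gives 7>4; P3→W gives 9>0]
(C,P,Z): not NE [P2→Q gives 4>2; P3→W gives 9>7]
(C,P,W): not NE [P1→B gives 9>7]
(C,Q,X): not NE [P1→D gives 6>1; P2→P gives 9>4; P3→Y gives 8>0]
(C,Q,Y): not NE [P1→B gives 9>6; P2→P gives 9>4]
(C,Q,Z): not NE [P1→D gives 5>2; P3→Y gives 8>2]
(C,Q,W): not NE [P2→P gives 9>6; P3→Y gives 8>3]
(D,P,X): not NE [P2→Q gives 8>6; P3→W gives 9>3]
(D,P,Y): not NE [P2→Q gives 7>0; P3→W gives 9>6]
(D,P,Z): not NE [P1→C gives 9>7; P2→Q gives 8>0; P3→W gives 9>7]
(D,P,W): not NE [P1→B gives 9>0]
(D,Q,X): not NE [P3→W gives 9>8]
(D,Q,Y): not NE [P1→B gives 9>2; P3→W gives 9>4]
(D,Q,Z): not NE [P3→W gives 9>7]
(D,Q,W): not NE [P1→C gives 7>2; P2→P gives 6>5]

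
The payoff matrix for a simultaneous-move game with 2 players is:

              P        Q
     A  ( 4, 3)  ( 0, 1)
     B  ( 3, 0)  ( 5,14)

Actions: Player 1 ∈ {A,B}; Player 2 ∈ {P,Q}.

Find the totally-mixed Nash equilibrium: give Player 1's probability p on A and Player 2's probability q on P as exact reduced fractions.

P1 indiff ⇒ q·4+(1-q)·0 = q·3+(1-q)·5 ⇒ q(1) = (1-q)(5) ⇒ q = 5/6
P2 indiff ⇒ p·3+(1-p)·0 = p·1+(1-p)·14 ⇒ p(2) = (1-p)(14) ⇒ p = 7/8

P1 mixes 7/8 on A; P2 mixes 5/6 on P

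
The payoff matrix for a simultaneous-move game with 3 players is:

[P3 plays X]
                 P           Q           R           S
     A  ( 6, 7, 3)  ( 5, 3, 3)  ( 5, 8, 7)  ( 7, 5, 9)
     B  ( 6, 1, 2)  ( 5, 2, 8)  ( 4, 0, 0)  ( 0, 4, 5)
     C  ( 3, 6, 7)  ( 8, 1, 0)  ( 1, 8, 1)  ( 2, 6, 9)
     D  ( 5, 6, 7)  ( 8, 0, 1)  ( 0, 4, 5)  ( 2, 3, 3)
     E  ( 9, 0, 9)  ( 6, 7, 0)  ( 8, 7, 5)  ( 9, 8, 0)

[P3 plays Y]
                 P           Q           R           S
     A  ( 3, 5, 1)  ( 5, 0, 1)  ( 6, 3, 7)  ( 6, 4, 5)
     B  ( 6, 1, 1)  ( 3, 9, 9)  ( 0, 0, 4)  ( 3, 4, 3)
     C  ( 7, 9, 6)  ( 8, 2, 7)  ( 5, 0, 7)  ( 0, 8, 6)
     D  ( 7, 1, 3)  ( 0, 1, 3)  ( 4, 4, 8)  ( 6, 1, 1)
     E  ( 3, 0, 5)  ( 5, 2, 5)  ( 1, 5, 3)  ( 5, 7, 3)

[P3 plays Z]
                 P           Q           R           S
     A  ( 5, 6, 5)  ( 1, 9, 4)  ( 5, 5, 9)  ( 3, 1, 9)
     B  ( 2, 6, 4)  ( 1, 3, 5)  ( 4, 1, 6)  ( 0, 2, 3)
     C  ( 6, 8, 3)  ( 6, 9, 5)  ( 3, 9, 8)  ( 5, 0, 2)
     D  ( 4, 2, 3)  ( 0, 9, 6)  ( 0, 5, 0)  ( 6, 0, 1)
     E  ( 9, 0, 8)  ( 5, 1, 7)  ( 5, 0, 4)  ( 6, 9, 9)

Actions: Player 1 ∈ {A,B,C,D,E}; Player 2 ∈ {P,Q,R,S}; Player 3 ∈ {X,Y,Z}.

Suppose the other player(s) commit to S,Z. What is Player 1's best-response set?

u_1(A vs S,Z) = 3
u_1(B vs S,Z) = 0
u_1(C vs S,Z) = 5
u_1(D vs S,Z) = 6
u_1(E vs S,Z) = 6
max payoff 6 at {D,E}

P1 best: {D,E}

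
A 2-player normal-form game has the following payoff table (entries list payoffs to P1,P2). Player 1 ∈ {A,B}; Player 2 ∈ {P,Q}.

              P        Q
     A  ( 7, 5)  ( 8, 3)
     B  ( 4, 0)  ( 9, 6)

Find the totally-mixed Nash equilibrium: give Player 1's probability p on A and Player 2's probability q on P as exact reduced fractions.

P1 mixes 3/4 on A; P2 mixes 1/4 on P

P1 indiff ⇒ q·7+(1-q)·8 = q·4+(1-q)·9 ⇒ q(3) = (1-q)(1) ⇒ q = 1/4
P2 indiff ⇒ p·5+(1-p)·0 = p·3+(1-p)·6 ⇒ p(2) = (1-p)(6) ⇒ p = 3/4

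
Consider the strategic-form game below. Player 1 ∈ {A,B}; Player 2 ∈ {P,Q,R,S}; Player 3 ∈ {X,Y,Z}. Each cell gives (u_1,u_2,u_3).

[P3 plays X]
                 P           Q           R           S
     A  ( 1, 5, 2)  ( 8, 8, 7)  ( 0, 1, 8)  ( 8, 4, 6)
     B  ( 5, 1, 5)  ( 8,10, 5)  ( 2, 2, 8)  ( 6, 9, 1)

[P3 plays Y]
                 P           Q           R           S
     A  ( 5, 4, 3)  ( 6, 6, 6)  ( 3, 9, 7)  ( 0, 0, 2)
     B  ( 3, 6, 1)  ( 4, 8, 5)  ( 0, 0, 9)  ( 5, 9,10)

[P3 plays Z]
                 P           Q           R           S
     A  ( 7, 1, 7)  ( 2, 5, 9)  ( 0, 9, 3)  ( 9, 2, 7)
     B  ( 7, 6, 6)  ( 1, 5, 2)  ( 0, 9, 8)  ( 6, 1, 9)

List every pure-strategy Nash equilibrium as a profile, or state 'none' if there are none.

PSNE = {(B,Q,X), (B,S,Y)}

(A,P,X): not NE [P1→B gives 5>1; P2→Q gives 8>5; P3→Z gives 7>2]
(A,P,Y): not NE [P2→R gives 9>4; P3→Z gives 7>3]
(A,P,Z): not NE [P2→R gives 9>1]
(A,Q,X): not NE [P3→Z gives 9>7]
(A,Q,Y): not NE [P2→R gives 9>6; P3→Z gives 9>6]
(A,Q,Z): not NE [P2→R gives 9>5]
(A,R,X): not NE [P1→B gives 2>0; P2→Q gives 8>1]
(A,R,Y): not NE [P3→X gives 8>7]
(A,R,Z): not NE [P3→X gives 8>3]
(A,S,X): not NE [P2→Q gives 8>4; P3→Z gives 7>6]
(A,S,Y): not NE [P1→B gives 5>0; P2→R gives 9>0; P3→Z gives 7>2]
(A,S,Z): not NE [P2→R gives 9>2]
(B,P,X): not NE [P2→Q gives 10>1; P3→Z gives 6>5]
(B,P,Y): not NE [P1→A gives 5>3; P2→S gives 9>6; P3→Z gives 6>1]
(B,P,Z): not NE [P2→R gives 9>6]
(B,Q,X): NE
(B,Q,Y): not NE [P1→A gives 6>4; P2→S gives 9>8]
(B,Q,Z): not NE [P1→A gives 2>1; P2→R gives 9>5; P3→Y gives 5>2]
(B,R,X): not NE [P2→Q gives 10>2; P3→Y gives 9>8]
(B,R,Y): not NE [P1→A gives 3>0; P2→S gives 9>0]
(B,R,Z): not NE [P3→Y gives 9>8]
(B,S,X): not NE [P1→A gives 8>6; P2→Q gives 10>9; P3→Y gives 10>1]
(B,S,Y): NE
(B,S,Z): not NE [P1→A gives 9>6; P2→R gives 9>1; P3→Y gives 10>9]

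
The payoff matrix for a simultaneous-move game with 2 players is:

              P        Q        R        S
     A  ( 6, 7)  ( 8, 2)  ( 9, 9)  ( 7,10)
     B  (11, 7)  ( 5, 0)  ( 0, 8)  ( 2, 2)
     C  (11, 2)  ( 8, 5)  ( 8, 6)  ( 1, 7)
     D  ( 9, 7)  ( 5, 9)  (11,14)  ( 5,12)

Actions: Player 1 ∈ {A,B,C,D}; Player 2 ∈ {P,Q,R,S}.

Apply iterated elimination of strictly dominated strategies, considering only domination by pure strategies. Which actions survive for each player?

IESDS → P1:{A,D} P2:{R,S}

P2 drop P (R beats it: A:9>7 B:8>7 C:6>2 D:14>7)
P1 drop B (A beats it: Q:8>5 R:9>0 S:7>2)
P2 drop Q (R beats it: A:9>2 C:6>5 D:14>9)
P1 drop C (A beats it: R:9>8 S:7>1)
P1→{A,D} P2→{R,S}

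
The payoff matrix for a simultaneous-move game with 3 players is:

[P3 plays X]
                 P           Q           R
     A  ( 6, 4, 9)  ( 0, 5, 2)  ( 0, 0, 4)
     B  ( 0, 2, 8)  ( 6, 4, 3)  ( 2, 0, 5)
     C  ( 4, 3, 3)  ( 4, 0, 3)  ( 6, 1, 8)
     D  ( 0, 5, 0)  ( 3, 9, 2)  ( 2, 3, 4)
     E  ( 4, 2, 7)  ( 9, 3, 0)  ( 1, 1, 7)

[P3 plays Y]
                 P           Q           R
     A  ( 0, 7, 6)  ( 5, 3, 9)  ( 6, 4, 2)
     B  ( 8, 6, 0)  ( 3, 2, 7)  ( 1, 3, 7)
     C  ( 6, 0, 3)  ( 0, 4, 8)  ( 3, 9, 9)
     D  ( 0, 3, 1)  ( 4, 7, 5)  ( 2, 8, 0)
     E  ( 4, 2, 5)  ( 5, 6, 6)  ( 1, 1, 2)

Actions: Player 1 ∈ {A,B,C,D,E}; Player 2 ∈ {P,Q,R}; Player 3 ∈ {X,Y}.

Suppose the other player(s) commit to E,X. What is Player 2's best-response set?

BR_2 = {Q}

u_2(P vs E,X) = 2
u_2(Q vs E,X) = 3
u_2(R vs E,X) = 1
max payoff 3 at {Q}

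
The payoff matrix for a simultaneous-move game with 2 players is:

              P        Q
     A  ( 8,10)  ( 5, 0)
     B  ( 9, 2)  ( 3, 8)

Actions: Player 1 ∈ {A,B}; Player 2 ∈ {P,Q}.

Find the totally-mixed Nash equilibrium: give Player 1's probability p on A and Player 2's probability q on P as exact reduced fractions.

P1 indiff ⇒ q·8+(1-q)·5 = q·9+(1-q)·3 ⇒ q(-1) = (1-q)(-2) ⇒ q = 2/3
P2 indiff ⇒ p·10+(1-p)·2 = p·0+(1-p)·8 ⇒ p(10) = (1-p)(6) ⇒ p = 3/8

(p,q) = (3/8, 2/3)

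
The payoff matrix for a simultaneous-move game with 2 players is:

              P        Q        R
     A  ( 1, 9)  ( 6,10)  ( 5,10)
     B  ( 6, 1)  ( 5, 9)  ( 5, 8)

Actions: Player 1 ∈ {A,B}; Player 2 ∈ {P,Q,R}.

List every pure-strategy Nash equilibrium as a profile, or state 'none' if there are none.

NE set: (A,Q), (A,R)

(A,P): not NE [P1→B gives 6>1; P2→R gives 10>9]
(A,Q): NE
(A,R): NE
(B,P): not NE [P2→Q gives 9>1]
(B,Q): not NE [P1→A gives 6>5]
(B,R): not NE [P2→Q gives 9>8]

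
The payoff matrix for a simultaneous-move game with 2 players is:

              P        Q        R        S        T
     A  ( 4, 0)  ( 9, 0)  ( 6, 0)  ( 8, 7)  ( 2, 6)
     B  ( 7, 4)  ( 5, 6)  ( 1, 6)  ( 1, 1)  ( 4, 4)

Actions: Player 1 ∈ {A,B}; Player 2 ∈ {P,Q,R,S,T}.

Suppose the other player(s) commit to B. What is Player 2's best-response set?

argmax u_2 = {Q,R}

u_2(P vs B) = 4
u_2(Q vs B) = 6
u_2(R vs B) = 6
u_2(S vs B) = 1
u_2(T vs B) = 4
max payoff 6 at {Q,R}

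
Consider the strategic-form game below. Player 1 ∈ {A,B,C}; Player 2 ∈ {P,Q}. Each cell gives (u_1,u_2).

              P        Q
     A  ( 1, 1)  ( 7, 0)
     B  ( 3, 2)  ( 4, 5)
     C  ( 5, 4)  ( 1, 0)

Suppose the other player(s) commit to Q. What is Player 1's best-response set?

BR_1 = {A}

u_1(A vs Q) = 7
u_1(B vs Q) = 4
u_1(C vs Q) = 1
max payoff 7 at {A}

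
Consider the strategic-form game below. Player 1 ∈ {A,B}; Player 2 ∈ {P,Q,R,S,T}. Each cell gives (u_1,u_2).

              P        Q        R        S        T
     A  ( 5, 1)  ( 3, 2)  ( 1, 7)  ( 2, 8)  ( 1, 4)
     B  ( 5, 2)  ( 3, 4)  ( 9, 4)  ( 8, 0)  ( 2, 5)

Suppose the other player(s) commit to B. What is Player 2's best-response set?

u_2(P vs B) = 2
u_2(Q vs B) = 4
u_2(R vs B) = 4
u_2(S vs B) = 0
u_2(T vs B) = 5
max payoff 5 at {T}

argmax u_2 = {T}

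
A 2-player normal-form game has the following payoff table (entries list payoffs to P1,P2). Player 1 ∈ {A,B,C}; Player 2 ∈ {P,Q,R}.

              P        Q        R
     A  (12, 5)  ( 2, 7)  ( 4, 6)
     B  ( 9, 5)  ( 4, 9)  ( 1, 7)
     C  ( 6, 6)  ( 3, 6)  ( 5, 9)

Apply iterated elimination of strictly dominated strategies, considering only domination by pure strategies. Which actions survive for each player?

Remaining: P1:{B,C} P2:{Q,R}

P2 drop P (R beats it: A:6>5 B:7>5 C:9>6)
P1 drop A (C beats it: Q:3>2 R:5>4)
P1→{B,C} P2→{Q,R}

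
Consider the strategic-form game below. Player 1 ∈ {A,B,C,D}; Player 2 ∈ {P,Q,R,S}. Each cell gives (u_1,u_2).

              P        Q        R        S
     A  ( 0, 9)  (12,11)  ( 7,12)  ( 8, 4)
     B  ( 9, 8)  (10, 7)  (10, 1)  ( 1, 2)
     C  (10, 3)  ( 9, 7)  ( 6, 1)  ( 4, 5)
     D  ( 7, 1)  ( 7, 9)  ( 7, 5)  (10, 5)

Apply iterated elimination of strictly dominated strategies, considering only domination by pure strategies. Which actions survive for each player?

P2 drop S (Q beats it: A:11>4 B:7>2 C:7>5 D:9>5)
P1 drop D (B beats it: P:9>7 Q:10>7 R:10>7)
P1→{A,B,C} P2→{P,Q,R}

Survivors P1:{A,B,C} P2:{P,Q,R}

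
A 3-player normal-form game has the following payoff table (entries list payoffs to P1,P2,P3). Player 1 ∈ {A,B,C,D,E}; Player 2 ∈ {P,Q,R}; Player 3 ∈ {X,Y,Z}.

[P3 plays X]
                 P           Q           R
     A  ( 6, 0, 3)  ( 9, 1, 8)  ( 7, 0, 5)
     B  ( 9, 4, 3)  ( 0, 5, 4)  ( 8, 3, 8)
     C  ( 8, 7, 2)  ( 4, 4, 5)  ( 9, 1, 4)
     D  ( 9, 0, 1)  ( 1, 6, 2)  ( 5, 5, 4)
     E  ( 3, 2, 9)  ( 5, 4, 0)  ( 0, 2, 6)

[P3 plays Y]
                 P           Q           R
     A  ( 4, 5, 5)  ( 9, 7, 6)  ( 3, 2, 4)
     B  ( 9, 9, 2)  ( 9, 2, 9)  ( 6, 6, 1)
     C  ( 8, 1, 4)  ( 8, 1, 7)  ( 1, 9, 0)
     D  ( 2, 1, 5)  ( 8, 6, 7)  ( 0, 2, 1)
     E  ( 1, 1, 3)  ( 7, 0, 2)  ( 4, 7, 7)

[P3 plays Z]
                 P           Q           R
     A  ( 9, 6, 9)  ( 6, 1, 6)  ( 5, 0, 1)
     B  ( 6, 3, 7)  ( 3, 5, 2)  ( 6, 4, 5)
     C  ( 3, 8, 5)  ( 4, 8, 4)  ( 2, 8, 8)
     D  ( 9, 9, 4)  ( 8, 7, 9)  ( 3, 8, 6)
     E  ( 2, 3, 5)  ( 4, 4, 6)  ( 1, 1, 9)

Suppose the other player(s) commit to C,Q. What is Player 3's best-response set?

u_3(X vs C,Q) = 5
u_3(Y vs C,Q) = 7
u_3(Z vs C,Q) = 4
max payoff 7 at {Y}

BR_3 = {Y}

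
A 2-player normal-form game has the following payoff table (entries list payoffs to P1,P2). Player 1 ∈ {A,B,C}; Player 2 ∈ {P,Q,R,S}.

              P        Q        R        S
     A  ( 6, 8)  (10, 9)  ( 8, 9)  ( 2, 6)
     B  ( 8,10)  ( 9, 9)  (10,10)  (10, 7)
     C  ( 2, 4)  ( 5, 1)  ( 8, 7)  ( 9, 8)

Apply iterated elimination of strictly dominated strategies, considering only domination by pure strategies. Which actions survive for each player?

P1 drop C (B beats it: P:8>2 Q:9>5 R:10>8 S:10>9)
P2 drop S (P beats it: A:8>6 B:10>7)
P1→{A,B} P2→{P,Q,R}

IESDS → P1:{A,B} P2:{P,Q,R}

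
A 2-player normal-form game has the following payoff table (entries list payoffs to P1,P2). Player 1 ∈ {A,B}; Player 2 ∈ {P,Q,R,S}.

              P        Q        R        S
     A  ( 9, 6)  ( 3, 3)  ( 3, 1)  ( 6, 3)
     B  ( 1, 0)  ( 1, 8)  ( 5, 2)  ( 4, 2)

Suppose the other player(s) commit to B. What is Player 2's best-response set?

u_2(P vs B) = 0
u_2(Q vs B) = 8
u_2(R vs B) = 2
u_2(S vs B) = 2
max payoff 8 at {Q}

argmax u_2 = {Q}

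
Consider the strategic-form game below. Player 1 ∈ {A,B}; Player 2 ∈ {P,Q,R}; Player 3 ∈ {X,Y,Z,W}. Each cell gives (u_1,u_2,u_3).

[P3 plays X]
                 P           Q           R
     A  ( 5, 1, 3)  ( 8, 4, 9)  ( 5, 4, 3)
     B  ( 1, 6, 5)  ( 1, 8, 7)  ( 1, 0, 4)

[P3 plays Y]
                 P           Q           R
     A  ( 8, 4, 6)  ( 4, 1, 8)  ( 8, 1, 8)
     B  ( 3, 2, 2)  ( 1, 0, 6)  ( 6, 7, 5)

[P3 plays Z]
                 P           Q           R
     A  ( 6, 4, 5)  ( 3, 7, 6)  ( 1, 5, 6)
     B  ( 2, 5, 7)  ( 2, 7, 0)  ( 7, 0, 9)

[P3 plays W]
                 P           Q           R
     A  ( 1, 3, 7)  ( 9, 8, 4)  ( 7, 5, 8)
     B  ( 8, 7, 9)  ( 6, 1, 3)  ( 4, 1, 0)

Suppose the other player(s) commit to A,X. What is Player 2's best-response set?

u_2(P vs A,X) = 1
u_2(Q vs A,X) = 4
u_2(R vs A,X) = 4
max payoff 4 at {Q,R}

P2 best: {Q,R}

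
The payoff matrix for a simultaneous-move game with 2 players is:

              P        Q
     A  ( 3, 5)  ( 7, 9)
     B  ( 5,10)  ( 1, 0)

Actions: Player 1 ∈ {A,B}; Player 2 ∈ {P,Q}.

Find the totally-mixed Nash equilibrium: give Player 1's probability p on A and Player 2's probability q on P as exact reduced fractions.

P1 indiff ⇒ q·3+(1-q)·7 = q·5+(1-q)·1 ⇒ q(-2) = (1-q)(-6) ⇒ q = 3/4
P2 indiff ⇒ p·5+(1-p)·10 = p·9+(1-p)·0 ⇒ p(-4) = (1-p)(-10) ⇒ p = 5/7

p=5/7, q=3/4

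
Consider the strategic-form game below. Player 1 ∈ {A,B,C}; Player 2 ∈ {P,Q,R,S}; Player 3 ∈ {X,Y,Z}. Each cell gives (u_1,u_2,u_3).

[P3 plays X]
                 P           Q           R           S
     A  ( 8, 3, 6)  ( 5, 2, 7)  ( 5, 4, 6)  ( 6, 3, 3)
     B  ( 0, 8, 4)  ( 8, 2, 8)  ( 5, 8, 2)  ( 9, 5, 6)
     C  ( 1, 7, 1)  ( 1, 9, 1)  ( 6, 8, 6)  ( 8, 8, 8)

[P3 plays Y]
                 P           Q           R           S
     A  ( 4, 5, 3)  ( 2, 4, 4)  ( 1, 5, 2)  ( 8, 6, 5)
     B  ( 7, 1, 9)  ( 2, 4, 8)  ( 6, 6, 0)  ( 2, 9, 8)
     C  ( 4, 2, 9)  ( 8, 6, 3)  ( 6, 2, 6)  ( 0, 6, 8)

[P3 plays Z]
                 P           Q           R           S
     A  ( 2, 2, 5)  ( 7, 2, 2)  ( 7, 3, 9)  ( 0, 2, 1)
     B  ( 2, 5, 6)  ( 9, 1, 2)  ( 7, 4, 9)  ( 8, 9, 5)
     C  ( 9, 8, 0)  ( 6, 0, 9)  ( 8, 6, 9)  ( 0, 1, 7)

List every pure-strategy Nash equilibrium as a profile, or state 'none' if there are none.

Nash profiles: (A,S,Y)

(A,P,X): not NE [P2→R gives 4>3]
(A,P,Y): not NE [P1→B gives 7>4; P2→S gives 6>5; P3→X gives 6>3]
(A,P,Z): not NE [P1→C gives 9>2; P2→R gives 3>2; P3→X gives 6>5]
(A,Q,X): not NE [P1→B gives 8>5; P2→R gives 4>2]
(A,Q,Y): not NE [P1→C gives 8>2; P2→S gives 6>4; P3→X gives 7>4]
(A,Q,Z): not NE [P1→B gives 9>7; P2→R gives 3>2; P3→X gives 7>2]
(A,R,X): not NE [P1→C gives 6>5; P3→Z gives 9>6]
(A,R,Y): not NE [P1→C gives 6>1; P2→S gives 6>5; P3→Z gives 9>2]
(A,R,Z): not NE [P1→C gives 8>7]
(A,S,X): not NE [P1→B gives 9>6; P2→R gives 4>3; P3→Y gives 5>3]
(A,S,Y): NE
(A,S,Z): not NE [P1→B gives 8>0; P2→R gives 3>2; P3→Y gives 5>1]
(B,P,X): not NE [P1→A gives 8>0; P3→Y gives 9>4]
(B,P,Y): not NE [P2→S gives 9>1]
(B,P,Z): not NE [P1→C gives 9>2; P2→S gives 9>5; P3→Y gives 9>6]
(B,Q,X): not NE [P2→R gives 8>2]
(B,Q,Y): not NE [P1→C gives 8>2; P2→S gives 9>4]
(B,Q,Z): not NE [P2→S gives 9>1; P3→Y gives 8>2]
(B,R,X): not NE [P1→C gives 6>5; P3→Z gives 9>2]
(B,R,Y): not NE [P2→S gives 9>6; P3→Z gives 9>0]
(B,R,Z): not NE [P1→C gives 8>7; P2→S gives 9>4]
(B,S,X): not NE [P2→R gives 8>5; P3→Y gives 8>6]
(B,S,Y): not NE [P1→A gives 8>2]
(B,S,Z): not NE [P3→Y gives 8>5]
(C,P,X): not NE [P1→A gives 8>1; P2→Q gives 9>7; P3→Y gives 9>1]
(C,P,Y): not NE [P1→B gives 7>4; P2→S gives 6>2]
(C,P,Z): not NE [P3→Y gives 9>0]
(C,Q,X): not NE [P1→B gives 8>1; P3→Z gives 9>1]
(C,Q,Y): not NE [P3→Z gives 9>3]
(C,Q,Z): not NE [P1→B gives 9>6; P2→P gives 8>0]
(C,R,X): not NE [P2→Q gives 9>8; P3→Z gives 9>6]
(C,R,Y): not NE [P2→S gives 6>2; P3→Z gives 9>6]
(C,R,Z): not NE [P2→P gives 8>6]
(C,S,X): not NE [P1→B gives 9>8; P2→Q gives 9>8]
(C,S,Y): not NE [P1→A gives 8>0]
(C,S,Z): not NE [P1→B gives 8>0; P2→P gives 8>1; P3→Y gives 8>7]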